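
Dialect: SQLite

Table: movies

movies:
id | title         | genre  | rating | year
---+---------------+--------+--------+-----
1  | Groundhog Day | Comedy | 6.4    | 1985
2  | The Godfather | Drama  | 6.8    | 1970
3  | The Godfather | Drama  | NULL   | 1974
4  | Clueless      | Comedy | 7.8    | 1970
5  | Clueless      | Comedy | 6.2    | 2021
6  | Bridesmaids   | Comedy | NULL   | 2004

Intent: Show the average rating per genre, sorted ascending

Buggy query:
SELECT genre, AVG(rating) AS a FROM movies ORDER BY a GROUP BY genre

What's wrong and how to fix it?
Bug: GROUP BY must precede ORDER BY

Fix: Move ORDER BY to the end, after GROUP BY

Corrected query:
SELECT genre, AVG(rating) AS a FROM movies GROUP BY genre ORDER BY a

Result:
genre  | a  
-------+----
Comedy | 6.8
Drama  | 6.8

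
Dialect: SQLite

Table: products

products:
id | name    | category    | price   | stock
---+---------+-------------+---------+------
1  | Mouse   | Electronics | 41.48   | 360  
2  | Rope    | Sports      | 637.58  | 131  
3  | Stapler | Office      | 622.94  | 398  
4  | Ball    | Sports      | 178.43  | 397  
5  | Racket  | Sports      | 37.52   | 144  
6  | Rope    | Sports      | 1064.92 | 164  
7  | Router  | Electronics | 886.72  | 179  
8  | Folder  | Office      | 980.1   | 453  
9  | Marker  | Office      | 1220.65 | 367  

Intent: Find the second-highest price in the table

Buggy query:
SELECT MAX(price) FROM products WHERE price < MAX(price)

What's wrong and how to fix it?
Bug: MAX(price) on the right of the comparison is an aggregate-in-WHERE error

Fix: Compute the overall MAX in a subquery, then take MAX of rows below it

Corrected query:
SELECT MAX(price) FROM products WHERE price < (SELECT MAX(price) FROM products)

Result:
MAX(price)
----------
1064.92   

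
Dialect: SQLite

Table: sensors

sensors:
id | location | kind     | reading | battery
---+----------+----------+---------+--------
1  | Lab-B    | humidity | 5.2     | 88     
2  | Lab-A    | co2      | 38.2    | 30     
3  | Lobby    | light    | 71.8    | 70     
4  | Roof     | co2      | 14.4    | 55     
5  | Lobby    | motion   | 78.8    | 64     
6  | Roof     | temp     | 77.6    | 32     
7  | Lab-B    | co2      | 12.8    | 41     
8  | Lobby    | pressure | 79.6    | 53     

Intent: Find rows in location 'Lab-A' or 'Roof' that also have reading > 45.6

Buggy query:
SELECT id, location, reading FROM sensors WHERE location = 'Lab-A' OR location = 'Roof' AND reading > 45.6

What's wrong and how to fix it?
Bug: AND binds tighter than OR, so this parses as location = 'Lab-A' OR (location = 'Roof' AND reading > 45.6)

Fix: Group the OR with parentheses (or use IN), then AND the threshold

Corrected query:
SELECT id, location, reading FROM sensors WHERE (location = 'Lab-A' OR location = 'Roof') AND reading > 45.6

Result:
id | location | reading
---+----------+--------
6  | Roof     | 77.6   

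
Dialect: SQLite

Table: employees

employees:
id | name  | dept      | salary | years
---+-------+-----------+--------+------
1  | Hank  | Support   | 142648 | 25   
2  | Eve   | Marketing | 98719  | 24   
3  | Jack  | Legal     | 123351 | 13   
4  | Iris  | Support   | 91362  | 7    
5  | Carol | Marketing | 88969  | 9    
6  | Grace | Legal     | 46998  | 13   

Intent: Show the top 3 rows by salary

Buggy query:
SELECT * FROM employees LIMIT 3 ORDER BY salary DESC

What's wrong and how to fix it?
Bug: ORDER BY cannot follow LIMIT; LIMIT is the final clause

Fix: Sort with ORDER BY, then apply LIMIT

Corrected query:
SELECT * FROM employees ORDER BY salary DESC LIMIT 3

Result:
id | name | dept      | salary | years
---+------+-----------+--------+------
1  | Hank | Support   | 142648 | 25   
3  | Jack | Legal     | 123351 | 13   
2  | Eve  | Marketing | 98719  | 24   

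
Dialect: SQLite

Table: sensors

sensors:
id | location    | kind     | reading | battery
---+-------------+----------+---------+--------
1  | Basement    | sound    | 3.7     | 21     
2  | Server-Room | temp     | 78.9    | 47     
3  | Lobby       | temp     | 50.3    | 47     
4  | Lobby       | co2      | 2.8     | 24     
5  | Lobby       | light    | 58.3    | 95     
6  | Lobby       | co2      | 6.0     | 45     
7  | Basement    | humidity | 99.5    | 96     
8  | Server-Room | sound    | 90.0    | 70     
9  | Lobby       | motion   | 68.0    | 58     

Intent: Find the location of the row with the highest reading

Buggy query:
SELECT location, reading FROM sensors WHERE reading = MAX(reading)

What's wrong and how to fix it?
Bug: WHERE is evaluated per row; an aggregate over the whole table isn't defined there

Fix: Use a subquery: WHERE reading = (SELECT MAX(reading) FROM sensors)

Corrected query:
SELECT location, reading FROM sensors WHERE reading = (SELECT MAX(reading) FROM sensors)

Result:
location | reading
---------+--------
Basement | 99.5   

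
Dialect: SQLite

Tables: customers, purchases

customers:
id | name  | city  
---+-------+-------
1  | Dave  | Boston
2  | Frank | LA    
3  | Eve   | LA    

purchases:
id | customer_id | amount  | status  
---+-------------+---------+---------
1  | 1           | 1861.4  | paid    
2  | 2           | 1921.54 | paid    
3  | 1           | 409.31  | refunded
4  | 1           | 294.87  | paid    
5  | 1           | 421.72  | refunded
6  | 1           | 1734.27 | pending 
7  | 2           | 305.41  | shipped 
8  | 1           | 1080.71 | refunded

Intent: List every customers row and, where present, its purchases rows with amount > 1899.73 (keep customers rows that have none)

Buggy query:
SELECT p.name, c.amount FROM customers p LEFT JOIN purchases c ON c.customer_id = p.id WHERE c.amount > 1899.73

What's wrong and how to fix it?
Bug: Filtering c.amount in WHERE discards the NULL rows produced by LEFT JOIN, turning it into an inner join

Fix: Put 'c.amount > 1899.73' in the JOIN's ON clause instead of WHERE

Corrected query:
SELECT p.name, c.amount FROM customers p LEFT JOIN purchases c ON c.customer_id = p.id AND c.amount > 1899.73

Result:
name  | amount 
------+--------
Dave  | NULL   
Frank | 1921.54
Eve   | NULL   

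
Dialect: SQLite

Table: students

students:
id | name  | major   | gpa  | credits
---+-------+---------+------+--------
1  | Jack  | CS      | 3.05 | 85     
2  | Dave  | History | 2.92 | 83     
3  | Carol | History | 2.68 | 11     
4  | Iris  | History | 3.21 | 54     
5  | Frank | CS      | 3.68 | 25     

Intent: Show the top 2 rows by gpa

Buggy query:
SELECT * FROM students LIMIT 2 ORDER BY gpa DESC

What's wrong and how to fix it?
Bug: ORDER BY cannot follow LIMIT; LIMIT is the final clause

Fix: Swap the clauses: ORDER BY first, then LIMIT

Corrected query:
SELECT * FROM students ORDER BY gpa DESC LIMIT 2

Result:
id | name  | major   | gpa  | credits
---+-------+---------+------+--------
5  | Frank | CS      | 3.68 | 25     
4  | Iris  | History | 3.21 | 54     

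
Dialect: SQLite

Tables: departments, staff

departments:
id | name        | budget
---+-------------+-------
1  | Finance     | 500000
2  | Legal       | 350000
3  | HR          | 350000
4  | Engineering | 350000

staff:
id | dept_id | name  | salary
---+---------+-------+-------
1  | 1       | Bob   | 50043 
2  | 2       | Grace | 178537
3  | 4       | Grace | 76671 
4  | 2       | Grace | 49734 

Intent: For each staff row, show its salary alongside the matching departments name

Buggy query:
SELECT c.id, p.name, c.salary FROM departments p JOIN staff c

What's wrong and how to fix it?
Bug: Missing join condition: each staff row is matched to all departments rows instead of just its own

Fix: Specify the join condition linking the foreign key to the parent id

Corrected query:
SELECT c.id, p.name, c.salary FROM departments p JOIN staff c ON c.dept_id = p.id

Result:
id | name        | salary
---+-------------+-------
1  | Finance     | 50043 
2  | Legal       | 178537
3  | Engineering | 76671 
4  | Legal       | 49734 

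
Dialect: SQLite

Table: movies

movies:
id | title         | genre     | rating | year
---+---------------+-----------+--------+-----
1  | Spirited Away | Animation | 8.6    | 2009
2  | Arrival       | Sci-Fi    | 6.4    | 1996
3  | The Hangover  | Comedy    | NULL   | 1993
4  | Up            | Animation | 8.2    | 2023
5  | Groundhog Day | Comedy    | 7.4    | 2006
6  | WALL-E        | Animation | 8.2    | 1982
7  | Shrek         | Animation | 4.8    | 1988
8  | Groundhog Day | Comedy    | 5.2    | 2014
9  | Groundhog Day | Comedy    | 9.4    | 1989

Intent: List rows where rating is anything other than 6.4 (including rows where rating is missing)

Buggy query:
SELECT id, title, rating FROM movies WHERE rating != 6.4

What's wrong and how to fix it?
Bug: 'rating != 6.4' is unknown when rating is NULL, so NULL rows are silently excluded

Fix: Add an explicit OR rating IS NULL to include the missing-value rows

Corrected query:
SELECT id, title, rating FROM movies WHERE rating != 6.4 OR rating IS NULL

Result:
id | title         | rating
---+---------------+-------
1  | Spirited Away | 8.6   
3  | The Hangover  | NULL  
4  | Up            | 8.2   
5  | Groundhog Day | 7.4   
6  | WALL-E        | 8.2   
7  | Shrek         | 4.8   
8  | Groundhog Day | 5.2   
9  | Groundhog Day | 9.4   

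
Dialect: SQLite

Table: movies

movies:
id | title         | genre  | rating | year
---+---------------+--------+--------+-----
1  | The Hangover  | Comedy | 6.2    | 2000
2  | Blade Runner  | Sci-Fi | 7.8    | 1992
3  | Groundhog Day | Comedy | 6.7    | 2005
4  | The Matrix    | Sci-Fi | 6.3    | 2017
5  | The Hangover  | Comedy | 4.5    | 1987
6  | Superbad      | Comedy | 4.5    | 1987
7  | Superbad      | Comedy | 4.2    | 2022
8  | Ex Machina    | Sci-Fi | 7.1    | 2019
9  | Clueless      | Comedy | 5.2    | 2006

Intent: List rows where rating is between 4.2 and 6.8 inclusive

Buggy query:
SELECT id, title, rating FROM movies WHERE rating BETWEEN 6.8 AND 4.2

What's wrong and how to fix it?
Bug: BETWEEN expects the lower bound first; with 6.8 AND 4.2 the range is empty

Fix: Swap the bounds so the smaller value comes first

Corrected query:
SELECT id, title, rating FROM movies WHERE rating BETWEEN 4.2 AND 6.8

Result:
id | title         | rating
---+---------------+-------
1  | The Hangover  | 6.2   
3  | Groundhog Day | 6.7   
4  | The Matrix    | 6.3   
5  | The Hangover  | 4.5   
6  | Superbad      | 4.5   
7  | Superbad      | 4.2   
9  | Clueless      | 5.2   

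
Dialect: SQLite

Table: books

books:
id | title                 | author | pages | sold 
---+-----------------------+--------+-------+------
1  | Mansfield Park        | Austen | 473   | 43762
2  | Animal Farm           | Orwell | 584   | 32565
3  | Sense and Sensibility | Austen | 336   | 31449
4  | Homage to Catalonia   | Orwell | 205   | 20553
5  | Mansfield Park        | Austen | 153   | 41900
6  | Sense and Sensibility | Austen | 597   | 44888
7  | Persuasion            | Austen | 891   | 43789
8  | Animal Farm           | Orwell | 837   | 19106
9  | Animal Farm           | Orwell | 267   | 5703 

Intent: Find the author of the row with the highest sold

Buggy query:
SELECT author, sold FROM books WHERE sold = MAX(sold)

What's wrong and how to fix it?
Bug: WHERE is evaluated per row; an aggregate over the whole table isn't defined there

Fix: Use a subquery: WHERE sold = (SELECT MAX(sold) FROM books)

Corrected query:
SELECT author, sold FROM books WHERE sold = (SELECT MAX(sold) FROM books)

Result:
author | sold 
-------+------
Austen | 44888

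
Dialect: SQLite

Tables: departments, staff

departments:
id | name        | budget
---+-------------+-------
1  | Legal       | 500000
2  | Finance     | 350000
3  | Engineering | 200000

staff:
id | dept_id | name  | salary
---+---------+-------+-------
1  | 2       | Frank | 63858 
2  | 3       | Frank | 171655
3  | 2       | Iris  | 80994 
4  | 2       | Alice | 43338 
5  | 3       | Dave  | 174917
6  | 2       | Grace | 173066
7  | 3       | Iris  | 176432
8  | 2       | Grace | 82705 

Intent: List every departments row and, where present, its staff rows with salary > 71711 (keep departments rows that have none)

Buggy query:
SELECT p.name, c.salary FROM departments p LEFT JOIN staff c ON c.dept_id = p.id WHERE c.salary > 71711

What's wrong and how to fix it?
Bug: Filtering c.salary in WHERE discards the NULL rows produced by LEFT JOIN, turning it into an inner join

Fix: Put 'c.salary > 71711' in the JOIN's ON clause instead of WHERE

Corrected query:
SELECT p.name, c.salary FROM departments p LEFT JOIN staff c ON c.dept_id = p.id AND c.salary > 71711

Result:
name        | salary
------------+-------
Legal       | NULL  
Finance     | 80994 
Finance     | 82705 
Finance     | 173066
Engineering | 171655
Engineering | 174917
Engineering | 176432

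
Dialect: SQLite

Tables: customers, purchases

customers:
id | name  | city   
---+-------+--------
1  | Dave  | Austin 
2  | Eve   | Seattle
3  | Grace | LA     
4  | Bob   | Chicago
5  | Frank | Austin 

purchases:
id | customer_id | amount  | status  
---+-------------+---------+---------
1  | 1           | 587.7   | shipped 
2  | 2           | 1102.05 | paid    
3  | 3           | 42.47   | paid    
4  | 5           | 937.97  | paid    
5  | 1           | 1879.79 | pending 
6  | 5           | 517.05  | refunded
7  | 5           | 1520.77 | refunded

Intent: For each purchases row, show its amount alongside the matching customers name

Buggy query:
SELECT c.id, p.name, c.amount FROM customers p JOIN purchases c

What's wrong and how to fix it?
Bug: JOIN with no ON clause produces a cartesian product; every purchases row pairs with every customers row

Fix: Specify the join condition linking the foreign key to the parent id

Corrected query:
SELECT c.id, p.name, c.amount FROM customers p JOIN purchases c ON c.customer_id = p.id

Result:
id | name  | amount 
---+-------+--------
1  | Dave  | 587.7  
2  | Eve   | 1102.05
3  | Grace | 42.47  
4  | Frank | 937.97 
5  | Dave  | 1879.79
6  | Frank | 517.05 
7  | Frank | 1520.77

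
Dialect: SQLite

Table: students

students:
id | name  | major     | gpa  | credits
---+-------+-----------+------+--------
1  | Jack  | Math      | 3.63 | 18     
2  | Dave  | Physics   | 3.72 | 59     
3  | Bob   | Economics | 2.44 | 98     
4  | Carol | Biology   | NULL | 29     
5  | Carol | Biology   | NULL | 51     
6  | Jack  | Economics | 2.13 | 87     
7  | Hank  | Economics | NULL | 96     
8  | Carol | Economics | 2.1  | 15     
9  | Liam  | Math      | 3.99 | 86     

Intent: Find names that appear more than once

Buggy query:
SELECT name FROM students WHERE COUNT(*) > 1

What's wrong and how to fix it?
Bug: WHERE can't reference COUNT(*); aggregates are computed after WHERE

Fix: Group first, then use HAVING for the count condition

Corrected query:
SELECT name FROM students GROUP BY name HAVING COUNT(*) > 1

Result:
name 
-----
Carol
Jack 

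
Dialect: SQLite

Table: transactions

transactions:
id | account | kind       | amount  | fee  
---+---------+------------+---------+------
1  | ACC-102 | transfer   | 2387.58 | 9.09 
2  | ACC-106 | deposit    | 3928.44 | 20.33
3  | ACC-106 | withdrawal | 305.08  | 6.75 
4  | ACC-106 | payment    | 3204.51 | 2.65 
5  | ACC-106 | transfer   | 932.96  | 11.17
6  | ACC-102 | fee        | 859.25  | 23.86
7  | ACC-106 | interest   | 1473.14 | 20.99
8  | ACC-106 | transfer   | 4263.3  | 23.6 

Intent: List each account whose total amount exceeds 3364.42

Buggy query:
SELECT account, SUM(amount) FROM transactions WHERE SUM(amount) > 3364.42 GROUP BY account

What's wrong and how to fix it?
Bug: Aggregate functions cannot appear in a WHERE clause

Fix: Move the aggregate condition to a HAVING clause

Corrected query:
SELECT account, SUM(amount) FROM transactions GROUP BY account HAVING SUM(amount) > 3364.42

Result:
account | SUM(amount)
--------+------------
ACC-106 | 14107.43   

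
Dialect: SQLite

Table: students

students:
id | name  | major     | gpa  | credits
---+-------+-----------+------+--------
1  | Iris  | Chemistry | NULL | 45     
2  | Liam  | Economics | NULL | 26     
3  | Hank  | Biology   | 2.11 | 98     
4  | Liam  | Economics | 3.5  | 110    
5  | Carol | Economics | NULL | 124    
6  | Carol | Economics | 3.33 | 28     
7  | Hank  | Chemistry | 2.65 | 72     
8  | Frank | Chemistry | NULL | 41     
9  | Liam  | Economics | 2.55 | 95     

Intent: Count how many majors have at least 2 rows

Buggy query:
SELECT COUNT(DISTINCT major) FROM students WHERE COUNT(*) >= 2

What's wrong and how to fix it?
Bug: WHERE filters individual rows, not groups, so a group-level COUNT is invalid there

Fix: Use a subquery that GROUPs and filters with HAVING, then count its rows

Corrected query:
SELECT COUNT(*) FROM (SELECT major FROM students GROUP BY major HAVING COUNT(*) >= 2)

Result:
COUNT(*)
--------
2       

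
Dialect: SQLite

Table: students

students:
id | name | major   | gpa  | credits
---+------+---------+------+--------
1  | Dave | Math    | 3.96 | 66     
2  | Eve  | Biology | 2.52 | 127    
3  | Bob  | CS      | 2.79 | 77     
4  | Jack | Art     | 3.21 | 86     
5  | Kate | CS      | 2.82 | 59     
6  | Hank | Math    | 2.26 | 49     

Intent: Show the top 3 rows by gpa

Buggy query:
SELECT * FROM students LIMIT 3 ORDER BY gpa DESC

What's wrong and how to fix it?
Bug: ORDER BY cannot follow LIMIT; LIMIT is the final clause

Fix: Swap the clauses: ORDER BY first, then LIMIT

Corrected query:
SELECT * FROM students ORDER BY gpa DESC LIMIT 3

Result:
id | name | major | gpa  | credits
---+------+-------+------+--------
1  | Dave | Math  | 3.96 | 66     
4  | Jack | Art   | 3.21 | 86     
5  | Kate | CS    | 2.82 | 59     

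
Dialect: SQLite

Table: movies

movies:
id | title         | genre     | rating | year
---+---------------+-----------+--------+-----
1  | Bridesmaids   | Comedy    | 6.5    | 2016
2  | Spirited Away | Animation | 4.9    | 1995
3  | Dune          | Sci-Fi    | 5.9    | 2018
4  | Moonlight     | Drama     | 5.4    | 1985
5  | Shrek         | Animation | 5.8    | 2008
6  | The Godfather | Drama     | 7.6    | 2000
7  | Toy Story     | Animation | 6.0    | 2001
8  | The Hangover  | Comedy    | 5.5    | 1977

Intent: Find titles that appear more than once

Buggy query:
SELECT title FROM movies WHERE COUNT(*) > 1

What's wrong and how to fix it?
Bug: COUNT(*) is an aggregate and cannot be used in WHERE

Fix: GROUP BY title, then filter groups with HAVING COUNT(*) > 1

Corrected query:
SELECT title FROM movies GROUP BY title HAVING COUNT(*) > 1

Result:
(no rows)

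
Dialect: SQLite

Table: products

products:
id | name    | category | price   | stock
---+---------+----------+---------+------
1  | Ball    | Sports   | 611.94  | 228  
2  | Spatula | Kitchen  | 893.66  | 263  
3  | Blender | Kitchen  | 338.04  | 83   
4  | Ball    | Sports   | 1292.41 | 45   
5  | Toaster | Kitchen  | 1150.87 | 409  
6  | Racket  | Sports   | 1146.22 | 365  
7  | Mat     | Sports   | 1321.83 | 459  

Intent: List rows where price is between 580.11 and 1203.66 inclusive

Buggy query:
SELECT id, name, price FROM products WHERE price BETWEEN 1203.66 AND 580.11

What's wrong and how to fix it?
Bug: BETWEEN expects the lower bound first; with 1203.66 AND 580.11 the range is empty

Fix: Write BETWEEN 580.11 AND 1203.66

Corrected query:
SELECT id, name, price FROM products WHERE price BETWEEN 580.11 AND 1203.66

Result:
id | name    | price  
---+---------+--------
1  | Ball    | 611.94 
2  | Spatula | 893.66 
5  | Toaster | 1150.87
6  | Racket  | 1146.22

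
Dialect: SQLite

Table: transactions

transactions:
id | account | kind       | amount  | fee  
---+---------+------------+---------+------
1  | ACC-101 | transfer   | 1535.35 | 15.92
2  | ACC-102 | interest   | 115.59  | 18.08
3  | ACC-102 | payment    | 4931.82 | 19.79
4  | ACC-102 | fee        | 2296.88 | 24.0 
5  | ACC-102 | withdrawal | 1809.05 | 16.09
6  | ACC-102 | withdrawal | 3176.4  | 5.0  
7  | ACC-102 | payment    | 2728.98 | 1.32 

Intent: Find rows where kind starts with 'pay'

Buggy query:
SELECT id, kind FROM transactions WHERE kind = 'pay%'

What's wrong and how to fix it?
Bug: Wildcards only work with LIKE; '=' treats '%' as a literal character

Fix: Replace '=' with LIKE so 'pay%' is treated as a pattern

Corrected query:
SELECT id, kind FROM transactions WHERE kind LIKE 'pay%'

Result:
id | kind   
---+--------
3  | payment
7  | payment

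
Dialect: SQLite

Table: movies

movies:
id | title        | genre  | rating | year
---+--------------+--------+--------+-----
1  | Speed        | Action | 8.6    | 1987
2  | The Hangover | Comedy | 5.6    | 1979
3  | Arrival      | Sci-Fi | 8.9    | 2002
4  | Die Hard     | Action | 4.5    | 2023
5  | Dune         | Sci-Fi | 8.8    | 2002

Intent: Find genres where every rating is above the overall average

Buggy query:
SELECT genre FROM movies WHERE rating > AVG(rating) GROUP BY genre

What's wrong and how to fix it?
Bug: AVG() is an aggregate; it can't sit directly in WHERE

Fix: Use a subquery for AVG and a HAVING MIN(...) filter so the condition holds for every row in the group

Corrected query:
SELECT genre FROM movies GROUP BY genre HAVING MIN(rating) > (SELECT AVG(rating) FROM movies)

Result:
genre 
------
Sci-Fi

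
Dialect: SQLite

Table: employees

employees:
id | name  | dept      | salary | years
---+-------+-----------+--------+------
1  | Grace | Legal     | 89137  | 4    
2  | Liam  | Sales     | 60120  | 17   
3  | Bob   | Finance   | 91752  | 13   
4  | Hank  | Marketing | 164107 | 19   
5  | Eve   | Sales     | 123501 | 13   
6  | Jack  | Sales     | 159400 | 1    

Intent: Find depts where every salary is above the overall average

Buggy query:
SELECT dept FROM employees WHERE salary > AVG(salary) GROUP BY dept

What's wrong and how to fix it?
Bug: AVG() is an aggregate; it can't sit directly in WHERE

Fix: Compute the overall average in a scalar subquery and compare each group's MIN against it in HAVING

Corrected query:
SELECT dept FROM employees GROUP BY dept HAVING MIN(salary) > (SELECT AVG(salary) FROM employees)

Result:
dept     
---------
Marketing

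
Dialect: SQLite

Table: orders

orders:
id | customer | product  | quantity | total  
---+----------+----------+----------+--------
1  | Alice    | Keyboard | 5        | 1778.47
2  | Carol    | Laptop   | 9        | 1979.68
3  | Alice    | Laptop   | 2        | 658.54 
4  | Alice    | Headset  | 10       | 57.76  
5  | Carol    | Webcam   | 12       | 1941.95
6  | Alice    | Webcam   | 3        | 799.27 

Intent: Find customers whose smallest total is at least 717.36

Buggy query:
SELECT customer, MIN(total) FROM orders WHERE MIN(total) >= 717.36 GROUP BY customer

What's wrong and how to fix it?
Bug: MIN() in WHERE is a misuse of aggregate

Fix: Use HAVING for the per-group MIN condition

Corrected query:
SELECT customer, MIN(total) FROM orders GROUP BY customer HAVING MIN(total) >= 717.36

Result:
customer | MIN(total)
---------+-----------
Carol    | 1941.95   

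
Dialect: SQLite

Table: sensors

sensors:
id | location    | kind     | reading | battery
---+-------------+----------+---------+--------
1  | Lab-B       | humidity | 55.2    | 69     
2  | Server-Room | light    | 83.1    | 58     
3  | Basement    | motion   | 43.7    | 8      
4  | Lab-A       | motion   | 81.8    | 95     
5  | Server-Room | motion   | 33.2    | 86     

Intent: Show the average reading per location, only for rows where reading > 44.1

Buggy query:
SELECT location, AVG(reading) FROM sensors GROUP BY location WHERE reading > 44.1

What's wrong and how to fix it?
Bug: WHERE cannot follow GROUP BY

Fix: Place WHERE between FROM and GROUP BY

Corrected query:
SELECT location, AVG(reading) FROM sensors WHERE reading > 44.1 GROUP BY location

Result:
location    | AVG(reading)
------------+-------------
Lab-A       | 81.8        
Lab-B       | 55.2        
Server-Room | 83.1        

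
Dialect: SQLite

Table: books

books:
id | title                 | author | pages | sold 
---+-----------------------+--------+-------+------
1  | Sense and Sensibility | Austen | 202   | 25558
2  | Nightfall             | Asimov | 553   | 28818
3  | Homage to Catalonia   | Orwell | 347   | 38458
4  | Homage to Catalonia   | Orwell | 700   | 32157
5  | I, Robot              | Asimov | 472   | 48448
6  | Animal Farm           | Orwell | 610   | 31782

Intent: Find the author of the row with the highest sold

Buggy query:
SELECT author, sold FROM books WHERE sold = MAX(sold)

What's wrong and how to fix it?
Bug: WHERE is evaluated per row; an aggregate over the whole table isn't defined there

Fix: Use a subquery: WHERE sold = (SELECT MAX(sold) FROM books)

Corrected query:
SELECT author, sold FROM books WHERE sold = (SELECT MAX(sold) FROM books)

Result:
author | sold 
-------+------
Asimov | 48448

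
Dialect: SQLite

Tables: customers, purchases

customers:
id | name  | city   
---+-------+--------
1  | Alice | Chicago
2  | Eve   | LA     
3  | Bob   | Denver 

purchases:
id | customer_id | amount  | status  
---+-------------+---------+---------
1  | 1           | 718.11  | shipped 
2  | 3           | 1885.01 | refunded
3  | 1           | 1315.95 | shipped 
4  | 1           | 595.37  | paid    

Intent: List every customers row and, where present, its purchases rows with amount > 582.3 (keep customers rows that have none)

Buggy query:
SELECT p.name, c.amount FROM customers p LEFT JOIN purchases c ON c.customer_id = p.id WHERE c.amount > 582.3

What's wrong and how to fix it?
Bug: Filtering c.amount in WHERE discards the NULL rows produced by LEFT JOIN, turning it into an inner join

Fix: Move the right-table condition into the ON clause so unmatched parents are kept

Corrected query:
SELECT p.name, c.amount FROM customers p LEFT JOIN purchases c ON c.customer_id = p.id AND c.amount > 582.3

Result:
name  | amount 
------+--------
Alice | 595.37 
Alice | 718.11 
Alice | 1315.95
Eve   | NULL   
Bob   | 1885.01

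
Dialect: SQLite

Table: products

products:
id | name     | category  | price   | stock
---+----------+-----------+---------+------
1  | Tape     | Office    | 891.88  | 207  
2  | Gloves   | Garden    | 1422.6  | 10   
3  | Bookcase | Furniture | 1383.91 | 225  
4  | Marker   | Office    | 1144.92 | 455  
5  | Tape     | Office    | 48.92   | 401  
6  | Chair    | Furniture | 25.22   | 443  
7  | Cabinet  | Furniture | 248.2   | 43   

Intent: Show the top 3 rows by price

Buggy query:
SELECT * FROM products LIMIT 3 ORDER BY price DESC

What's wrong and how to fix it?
Bug: LIMIT must come after ORDER BY

Fix: Swap the clauses: ORDER BY first, then LIMIT

Corrected query:
SELECT * FROM products ORDER BY price DESC LIMIT 3

Result:
id | name     | category  | price   | stock
---+----------+-----------+---------+------
2  | Gloves   | Garden    | 1422.6  | 10   
3  | Bookcase | Furniture | 1383.91 | 225  
4  | Marker   | Office    | 1144.92 | 455  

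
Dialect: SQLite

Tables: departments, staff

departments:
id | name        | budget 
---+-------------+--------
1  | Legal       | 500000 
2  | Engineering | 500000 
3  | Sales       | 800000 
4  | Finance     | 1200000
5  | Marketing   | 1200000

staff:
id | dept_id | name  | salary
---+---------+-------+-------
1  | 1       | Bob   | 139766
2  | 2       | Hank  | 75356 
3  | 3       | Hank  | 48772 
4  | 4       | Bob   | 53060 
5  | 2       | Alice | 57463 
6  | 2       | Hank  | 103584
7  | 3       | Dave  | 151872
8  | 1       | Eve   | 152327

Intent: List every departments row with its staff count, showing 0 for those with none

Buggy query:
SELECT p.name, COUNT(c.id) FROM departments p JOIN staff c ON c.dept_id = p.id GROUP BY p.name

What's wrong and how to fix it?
Bug: An inner join excludes parents with zero children

Fix: Switch to LEFT JOIN to retain unmatched parent rows

Corrected query:
SELECT p.name, COUNT(c.id) FROM departments p LEFT JOIN staff c ON c.dept_id = p.id GROUP BY p.name

Result:
name        | COUNT(c.id)
------------+------------
Engineering | 3          
Finance     | 1          
Legal       | 2          
Marketing   | 0          
Sales       | 2          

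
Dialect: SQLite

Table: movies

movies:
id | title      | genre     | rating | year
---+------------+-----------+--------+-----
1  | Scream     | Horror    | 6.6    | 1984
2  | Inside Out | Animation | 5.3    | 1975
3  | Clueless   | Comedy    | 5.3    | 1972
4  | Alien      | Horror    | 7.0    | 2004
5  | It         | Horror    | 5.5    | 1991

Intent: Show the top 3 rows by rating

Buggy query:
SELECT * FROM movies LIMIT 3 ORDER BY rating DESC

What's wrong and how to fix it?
Bug: LIMIT must come after ORDER BY

Fix: Sort with ORDER BY, then apply LIMIT

Corrected query:
SELECT * FROM movies ORDER BY rating DESC LIMIT 3

Result:
id | title  | genre  | rating | year
---+--------+--------+--------+-----
4  | Alien  | Horror | 7      | 2004
1  | Scream | Horror | 6.6    | 1984
5  | It     | Horror | 5.5    | 1991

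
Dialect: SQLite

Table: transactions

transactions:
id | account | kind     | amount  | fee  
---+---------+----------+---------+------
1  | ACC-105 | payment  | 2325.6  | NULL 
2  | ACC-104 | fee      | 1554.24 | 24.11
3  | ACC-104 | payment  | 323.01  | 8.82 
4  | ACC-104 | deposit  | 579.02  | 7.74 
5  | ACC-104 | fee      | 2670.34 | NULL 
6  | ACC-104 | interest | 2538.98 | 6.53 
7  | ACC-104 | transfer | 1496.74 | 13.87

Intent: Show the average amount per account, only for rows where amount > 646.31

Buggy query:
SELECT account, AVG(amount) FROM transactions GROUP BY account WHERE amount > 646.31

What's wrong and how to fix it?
Bug: WHERE cannot follow GROUP BY

Fix: Move the WHERE clause before GROUP BY

Corrected query:
SELECT account, AVG(amount) FROM transactions WHERE amount > 646.31 GROUP BY account

Result:
account | AVG(amount)
--------+------------
ACC-104 | 2065.075   
ACC-105 | 2325.6     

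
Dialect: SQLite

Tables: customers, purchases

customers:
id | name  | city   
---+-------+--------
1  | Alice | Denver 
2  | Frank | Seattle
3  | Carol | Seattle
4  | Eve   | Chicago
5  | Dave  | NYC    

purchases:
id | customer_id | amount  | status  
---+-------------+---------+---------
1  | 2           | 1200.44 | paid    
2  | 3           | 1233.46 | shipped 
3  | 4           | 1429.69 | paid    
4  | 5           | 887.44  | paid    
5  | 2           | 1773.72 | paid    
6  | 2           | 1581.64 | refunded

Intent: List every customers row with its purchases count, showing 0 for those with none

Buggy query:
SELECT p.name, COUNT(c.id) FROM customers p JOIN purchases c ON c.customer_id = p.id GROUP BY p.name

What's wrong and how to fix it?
Bug: An inner join excludes parents with zero children

Fix: Use LEFT JOIN so parents without children still appear (COUNT(c.id) gives 0)

Corrected query:
SELECT p.name, COUNT(c.id) FROM customers p LEFT JOIN purchases c ON c.customer_id = p.id GROUP BY p.name

Result:
name  | COUNT(c.id)
------+------------
Alice | 0          
Carol | 1          
Dave  | 1          
Eve   | 1          
Frank | 3          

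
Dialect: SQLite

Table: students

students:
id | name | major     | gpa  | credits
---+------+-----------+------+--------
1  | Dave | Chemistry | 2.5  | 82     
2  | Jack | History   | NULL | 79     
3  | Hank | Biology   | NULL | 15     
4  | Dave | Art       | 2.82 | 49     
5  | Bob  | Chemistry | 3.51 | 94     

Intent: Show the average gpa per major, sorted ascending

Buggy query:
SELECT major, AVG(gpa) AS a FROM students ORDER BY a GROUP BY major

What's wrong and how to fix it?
Bug: ORDER BY appears before GROUP BY; SQL clause order requires GROUP BY first

Fix: Move ORDER BY to the end, after GROUP BY

Corrected query:
SELECT major, AVG(gpa) AS a FROM students GROUP BY major ORDER BY a

Result:
major     | a    
----------+------
Biology   | NULL 
History   | NULL 
Art       | 2.82 
Chemistry | 3.005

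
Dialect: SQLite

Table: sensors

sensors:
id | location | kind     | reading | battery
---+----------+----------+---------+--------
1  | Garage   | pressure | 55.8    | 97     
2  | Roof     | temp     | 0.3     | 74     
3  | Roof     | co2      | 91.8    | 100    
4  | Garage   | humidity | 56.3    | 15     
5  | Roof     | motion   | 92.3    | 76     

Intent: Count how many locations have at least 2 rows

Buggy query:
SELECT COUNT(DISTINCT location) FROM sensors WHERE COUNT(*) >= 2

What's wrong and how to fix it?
Bug: WHERE filters individual rows, not groups, so a group-level COUNT is invalid there

Fix: Group first with HAVING COUNT(*) >= 2, then COUNT the resulting groups

Corrected query:
SELECT COUNT(*) FROM (SELECT location FROM sensors GROUP BY location HAVING COUNT(*) >= 2)

Result:
COUNT(*)
--------
2       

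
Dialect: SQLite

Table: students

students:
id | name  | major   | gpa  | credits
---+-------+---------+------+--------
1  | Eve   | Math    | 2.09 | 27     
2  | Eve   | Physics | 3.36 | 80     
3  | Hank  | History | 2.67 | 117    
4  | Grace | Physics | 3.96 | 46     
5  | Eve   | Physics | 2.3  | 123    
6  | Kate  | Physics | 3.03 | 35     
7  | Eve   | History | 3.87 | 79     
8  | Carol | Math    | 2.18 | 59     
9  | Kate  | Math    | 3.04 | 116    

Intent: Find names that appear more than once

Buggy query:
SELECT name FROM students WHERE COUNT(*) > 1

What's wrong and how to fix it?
Bug: WHERE can't reference COUNT(*); aggregates are computed after WHERE

Fix: Group first, then use HAVING for the count condition

Corrected query:
SELECT name FROM students GROUP BY name HAVING COUNT(*) > 1

Result:
name
----
Eve 
Kate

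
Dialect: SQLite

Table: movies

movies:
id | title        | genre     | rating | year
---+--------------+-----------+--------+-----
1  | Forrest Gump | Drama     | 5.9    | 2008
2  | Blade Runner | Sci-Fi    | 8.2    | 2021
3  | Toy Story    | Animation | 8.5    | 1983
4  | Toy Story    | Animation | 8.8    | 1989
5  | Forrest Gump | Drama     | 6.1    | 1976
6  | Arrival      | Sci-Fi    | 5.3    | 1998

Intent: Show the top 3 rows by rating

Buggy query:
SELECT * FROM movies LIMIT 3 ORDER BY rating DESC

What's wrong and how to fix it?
Bug: ORDER BY cannot follow LIMIT; LIMIT is the final clause

Fix: Swap the clauses: ORDER BY first, then LIMIT

Corrected query:
SELECT * FROM movies ORDER BY rating DESC LIMIT 3

Result:
id | title        | genre     | rating | year
---+--------------+-----------+--------+-----
4  | Toy Story    | Animation | 8.8    | 1989
3  | Toy Story    | Animation | 8.5    | 1983
2  | Blade Runner | Sci-Fi    | 8.2    | 2021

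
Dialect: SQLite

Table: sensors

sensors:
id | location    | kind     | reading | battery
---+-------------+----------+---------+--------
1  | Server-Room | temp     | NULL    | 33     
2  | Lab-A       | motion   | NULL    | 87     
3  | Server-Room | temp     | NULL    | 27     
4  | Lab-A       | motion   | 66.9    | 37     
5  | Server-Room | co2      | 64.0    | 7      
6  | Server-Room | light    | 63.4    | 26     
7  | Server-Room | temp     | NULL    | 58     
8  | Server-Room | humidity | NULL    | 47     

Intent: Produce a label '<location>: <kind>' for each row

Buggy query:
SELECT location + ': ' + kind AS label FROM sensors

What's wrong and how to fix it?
Bug: '+' is numeric addition; on text columns SQLite converts them to 0 instead of concatenating

Fix: Replace + with || to concatenate text

Corrected query:
SELECT location || ': ' || kind AS label FROM sensors

Result:
label                
---------------------
Server-Room: temp    
Lab-A: motion        
Server-Room: temp    
Lab-A: motion        
Server-Room: co2     
Server-Room: light   
Server-Room: temp    
Server-Room: humidity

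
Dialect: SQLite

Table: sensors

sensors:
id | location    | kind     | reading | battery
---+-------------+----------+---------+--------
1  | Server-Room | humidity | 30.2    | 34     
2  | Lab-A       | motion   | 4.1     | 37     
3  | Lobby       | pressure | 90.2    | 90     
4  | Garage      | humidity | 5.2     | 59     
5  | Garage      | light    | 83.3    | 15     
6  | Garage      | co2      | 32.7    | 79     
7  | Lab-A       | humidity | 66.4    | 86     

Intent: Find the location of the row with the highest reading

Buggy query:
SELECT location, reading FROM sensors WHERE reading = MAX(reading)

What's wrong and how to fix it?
Bug: WHERE is evaluated per row; an aggregate over the whole table isn't defined there

Fix: Use a subquery: WHERE reading = (SELECT MAX(reading) FROM sensors)

Corrected query:
SELECT location, reading FROM sensors WHERE reading = (SELECT MAX(reading) FROM sensors)

Result:
location | reading
---------+--------
Lobby    | 90.2   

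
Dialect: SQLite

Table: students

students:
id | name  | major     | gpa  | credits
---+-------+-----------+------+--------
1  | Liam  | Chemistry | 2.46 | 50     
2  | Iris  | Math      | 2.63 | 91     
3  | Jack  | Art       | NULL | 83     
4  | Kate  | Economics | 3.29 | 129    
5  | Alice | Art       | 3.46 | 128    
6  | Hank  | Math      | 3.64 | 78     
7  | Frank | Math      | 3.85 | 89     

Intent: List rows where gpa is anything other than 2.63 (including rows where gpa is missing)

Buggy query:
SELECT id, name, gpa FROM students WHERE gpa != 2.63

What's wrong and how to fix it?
Bug: 'gpa != 2.63' is unknown when gpa is NULL, so NULL rows are silently excluded

Fix: Handle NULL separately with IS NULL alongside the inequality

Corrected query:
SELECT id, name, gpa FROM students WHERE gpa != 2.63 OR gpa IS NULL

Result:
id | name  | gpa 
---+-------+-----
1  | Liam  | 2.46
3  | Jack  | NULL
4  | Kate  | 3.29
5  | Alice | 3.46
6  | Hank  | 3.64
7  | Frank | 3.85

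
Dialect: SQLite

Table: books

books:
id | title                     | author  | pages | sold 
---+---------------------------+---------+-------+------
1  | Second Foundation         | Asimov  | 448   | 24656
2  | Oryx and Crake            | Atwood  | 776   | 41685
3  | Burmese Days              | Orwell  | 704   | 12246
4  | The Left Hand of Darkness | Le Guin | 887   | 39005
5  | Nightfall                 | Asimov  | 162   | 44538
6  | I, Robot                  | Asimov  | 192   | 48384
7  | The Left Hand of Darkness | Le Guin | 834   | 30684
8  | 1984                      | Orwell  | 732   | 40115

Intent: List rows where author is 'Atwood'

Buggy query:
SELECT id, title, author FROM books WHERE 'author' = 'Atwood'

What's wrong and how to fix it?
Bug: Single quotes denote string literals in SQL; the column name is being compared as a constant string

Fix: Remove the quotes around the column name (or use double quotes for an identifier)

Corrected query:
SELECT id, title, author FROM books WHERE author = 'Atwood'

Result:
id | title          | author
---+----------------+-------
2  | Oryx and Crake | Atwood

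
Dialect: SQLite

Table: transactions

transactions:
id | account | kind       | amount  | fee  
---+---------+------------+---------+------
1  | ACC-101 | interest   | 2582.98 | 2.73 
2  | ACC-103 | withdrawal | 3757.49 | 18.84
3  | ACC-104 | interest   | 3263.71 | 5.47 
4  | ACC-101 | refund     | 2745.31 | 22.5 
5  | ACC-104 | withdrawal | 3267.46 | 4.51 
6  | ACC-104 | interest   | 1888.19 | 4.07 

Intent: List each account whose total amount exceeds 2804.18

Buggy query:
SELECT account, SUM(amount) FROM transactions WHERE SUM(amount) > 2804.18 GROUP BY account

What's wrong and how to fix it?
Bug: WHERE runs before GROUP BY, so aggregates aren't available there

Fix: Move the aggregate condition to a HAVING clause

Corrected query:
SELECT account, SUM(amount) FROM transactions GROUP BY account HAVING SUM(amount) > 2804.18

Result:
account | SUM(amount)
--------+------------
ACC-101 | 5328.29    
ACC-103 | 3757.49    
ACC-104 | 8419.36    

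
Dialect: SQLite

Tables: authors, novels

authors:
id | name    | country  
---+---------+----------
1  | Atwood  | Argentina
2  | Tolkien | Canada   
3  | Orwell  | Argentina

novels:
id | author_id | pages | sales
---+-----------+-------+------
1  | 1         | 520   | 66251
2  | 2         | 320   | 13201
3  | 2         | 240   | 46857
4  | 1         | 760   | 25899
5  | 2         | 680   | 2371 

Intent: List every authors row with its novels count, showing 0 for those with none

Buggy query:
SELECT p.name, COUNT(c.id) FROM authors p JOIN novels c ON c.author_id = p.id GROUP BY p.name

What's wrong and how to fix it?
Bug: INNER JOIN drops authors rows that have no matching novels rows

Fix: Switch to LEFT JOIN to retain unmatched parent rows

Corrected query:
SELECT p.name, COUNT(c.id) FROM authors p LEFT JOIN novels c ON c.author_id = p.id GROUP BY p.name

Result:
name    | COUNT(c.id)
--------+------------
Atwood  | 2          
Orwell  | 0          
Tolkien | 3          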